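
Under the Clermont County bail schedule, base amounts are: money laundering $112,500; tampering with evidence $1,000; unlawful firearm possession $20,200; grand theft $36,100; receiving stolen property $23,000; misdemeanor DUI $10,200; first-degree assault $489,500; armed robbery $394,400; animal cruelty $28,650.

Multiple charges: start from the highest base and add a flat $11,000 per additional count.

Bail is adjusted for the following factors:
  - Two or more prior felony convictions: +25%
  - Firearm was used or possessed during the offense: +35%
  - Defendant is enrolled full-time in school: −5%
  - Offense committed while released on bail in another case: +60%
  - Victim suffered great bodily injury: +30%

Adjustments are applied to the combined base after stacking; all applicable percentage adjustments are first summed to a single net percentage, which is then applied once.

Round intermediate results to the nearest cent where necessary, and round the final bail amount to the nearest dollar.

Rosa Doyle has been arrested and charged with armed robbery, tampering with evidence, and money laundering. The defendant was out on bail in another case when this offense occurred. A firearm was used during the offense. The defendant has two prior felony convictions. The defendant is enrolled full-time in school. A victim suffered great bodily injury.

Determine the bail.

$1,020,180

Base amounts from the schedule: armed robbery $394,400; tampering with evidence $1,000; money laundering $112,500.
Stacking rule: highest base plus $11,000 per additional charge. Highest is armed robbery at $394,400; 2 additional charges → +$22,000. Combined base = $416,400.
Net percentage adjustment: +25% +35% −5% +60% +30% = +145%. $416,400 × 2.45 = $1,020,180.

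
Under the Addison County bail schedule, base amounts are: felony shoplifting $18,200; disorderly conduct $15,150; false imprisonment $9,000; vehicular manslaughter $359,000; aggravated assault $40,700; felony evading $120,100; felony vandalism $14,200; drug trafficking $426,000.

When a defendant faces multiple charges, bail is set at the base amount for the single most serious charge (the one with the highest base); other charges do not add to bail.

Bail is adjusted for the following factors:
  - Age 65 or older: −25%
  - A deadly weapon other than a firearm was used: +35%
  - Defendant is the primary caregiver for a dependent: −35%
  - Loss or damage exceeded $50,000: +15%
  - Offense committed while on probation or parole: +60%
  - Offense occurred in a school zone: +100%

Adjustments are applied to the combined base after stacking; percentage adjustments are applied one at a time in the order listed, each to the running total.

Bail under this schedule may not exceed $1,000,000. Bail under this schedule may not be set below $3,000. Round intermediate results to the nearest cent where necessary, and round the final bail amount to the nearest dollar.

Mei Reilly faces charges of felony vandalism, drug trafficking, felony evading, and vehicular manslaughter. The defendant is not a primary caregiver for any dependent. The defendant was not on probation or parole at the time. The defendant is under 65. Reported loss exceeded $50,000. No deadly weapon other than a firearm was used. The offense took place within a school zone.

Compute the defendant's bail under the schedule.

$979,800

Base amounts from the schedule: felony vandalism $14,200; drug trafficking $426,000; felony evading $120,100; vehicular manslaughter $359,000.
Stacking rule: use the highest base only. Highest is drug trafficking at $426,000. Combined base = $426,000.
Loss or damage exceeded $50,000 (+15%): $426,000 × 1.15 = $489,900.
Offense occurred in a school zone (+100%): $489,900 × 2 = $979,800.
$979,800 is within the $1,000,000 maximum.
$979,800 is at or above the $3,000 minimum.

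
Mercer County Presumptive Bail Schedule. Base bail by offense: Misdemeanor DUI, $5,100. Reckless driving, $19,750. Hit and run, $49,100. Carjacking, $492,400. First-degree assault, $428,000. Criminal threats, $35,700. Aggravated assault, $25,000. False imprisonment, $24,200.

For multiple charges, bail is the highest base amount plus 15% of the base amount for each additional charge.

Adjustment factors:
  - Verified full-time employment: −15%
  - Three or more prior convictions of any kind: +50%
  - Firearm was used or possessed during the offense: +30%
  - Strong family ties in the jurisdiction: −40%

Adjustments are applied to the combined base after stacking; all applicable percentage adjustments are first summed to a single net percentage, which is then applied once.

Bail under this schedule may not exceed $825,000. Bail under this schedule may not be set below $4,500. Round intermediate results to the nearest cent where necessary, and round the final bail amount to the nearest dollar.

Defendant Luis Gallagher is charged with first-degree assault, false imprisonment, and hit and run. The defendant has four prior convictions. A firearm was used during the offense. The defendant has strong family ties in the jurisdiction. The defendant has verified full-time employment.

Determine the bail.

Base amounts from the schedule: first-degree assault $428,000; false imprisonment $24,200; hit and run $49,100.
Stacking rule: highest base plus 15% of each additional charge. Highest is first-degree assault at $428,000. Additional: $24,200 × 15% = $3,630; $49,100 × 15% = $7,365. Combined base = $428,000 + $10,995 = $438,995.
Net percentage adjustment: −15% +50% +30% −40% = +25%. $438,995 × 1.25 = $548,743.75.
$548,743.75 is within the $825,000 maximum.
$548,743.75 is at or above the $4,500 minimum.
Rounded to the nearest dollar: $548,744.

$548,744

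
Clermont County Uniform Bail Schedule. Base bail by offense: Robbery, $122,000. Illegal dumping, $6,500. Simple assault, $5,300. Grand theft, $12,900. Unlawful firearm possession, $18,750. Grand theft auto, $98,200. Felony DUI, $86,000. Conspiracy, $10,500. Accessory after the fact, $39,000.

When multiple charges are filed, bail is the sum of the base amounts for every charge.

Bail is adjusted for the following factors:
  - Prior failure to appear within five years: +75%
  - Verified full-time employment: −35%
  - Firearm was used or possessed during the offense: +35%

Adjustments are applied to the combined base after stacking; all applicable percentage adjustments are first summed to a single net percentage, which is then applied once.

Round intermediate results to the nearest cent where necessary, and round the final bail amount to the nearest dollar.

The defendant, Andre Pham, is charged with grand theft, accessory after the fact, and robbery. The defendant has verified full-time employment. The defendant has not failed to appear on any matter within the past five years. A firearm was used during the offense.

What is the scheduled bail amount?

$173,900

Base amounts from the schedule: grand theft $12,900; accessory after the fact $39,000; robbery $122,000.
Stacking rule: sum of all bases. $12,900 + $39,000 + $122,000 = $173,900.
Net percentage adjustment: −35% +35% = +0%. $173,900 × 1 = $173,900.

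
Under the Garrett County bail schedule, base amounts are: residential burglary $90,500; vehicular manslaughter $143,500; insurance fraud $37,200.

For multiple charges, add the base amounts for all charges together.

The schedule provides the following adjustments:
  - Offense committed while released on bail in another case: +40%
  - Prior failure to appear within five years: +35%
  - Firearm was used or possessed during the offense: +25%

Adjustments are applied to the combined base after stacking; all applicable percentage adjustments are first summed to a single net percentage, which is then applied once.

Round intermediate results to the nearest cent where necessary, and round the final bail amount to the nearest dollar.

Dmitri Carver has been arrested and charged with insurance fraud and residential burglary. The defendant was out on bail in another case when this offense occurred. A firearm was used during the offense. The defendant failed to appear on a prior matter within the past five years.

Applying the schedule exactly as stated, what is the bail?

Base amounts from the schedule: insurance fraud $37,200; residential burglary $90,500.
Stacking rule: sum of all bases. $37,200 + $90,500 = $127,700.
Net percentage adjustment: +40% +35% +25% = +100%. $127,700 × 2 = $255,400.

$255,400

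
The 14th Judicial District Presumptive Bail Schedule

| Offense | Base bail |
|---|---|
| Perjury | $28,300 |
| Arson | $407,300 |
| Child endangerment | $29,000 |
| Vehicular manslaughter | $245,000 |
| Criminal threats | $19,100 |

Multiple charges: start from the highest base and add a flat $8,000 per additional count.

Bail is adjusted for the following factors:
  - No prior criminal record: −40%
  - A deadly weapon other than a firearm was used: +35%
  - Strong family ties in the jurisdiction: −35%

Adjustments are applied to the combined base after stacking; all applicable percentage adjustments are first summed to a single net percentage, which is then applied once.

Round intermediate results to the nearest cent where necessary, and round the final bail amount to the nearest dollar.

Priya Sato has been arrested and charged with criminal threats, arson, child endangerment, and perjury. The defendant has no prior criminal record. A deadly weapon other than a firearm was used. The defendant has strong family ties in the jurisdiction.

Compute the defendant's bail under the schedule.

Base amounts from the schedule: criminal threats $19,100; arson $407,300; child endangerment $29,000; perjury $28,300.
Stacking rule: highest base plus $8,000 per additional charge. Highest is arson at $407,300; 3 additional charges → +$24,000. Combined base = $431,300.
Net percentage adjustment: −40% +35% −35% = −40%. $431,300 × 0.6 = $258,780.

$258,780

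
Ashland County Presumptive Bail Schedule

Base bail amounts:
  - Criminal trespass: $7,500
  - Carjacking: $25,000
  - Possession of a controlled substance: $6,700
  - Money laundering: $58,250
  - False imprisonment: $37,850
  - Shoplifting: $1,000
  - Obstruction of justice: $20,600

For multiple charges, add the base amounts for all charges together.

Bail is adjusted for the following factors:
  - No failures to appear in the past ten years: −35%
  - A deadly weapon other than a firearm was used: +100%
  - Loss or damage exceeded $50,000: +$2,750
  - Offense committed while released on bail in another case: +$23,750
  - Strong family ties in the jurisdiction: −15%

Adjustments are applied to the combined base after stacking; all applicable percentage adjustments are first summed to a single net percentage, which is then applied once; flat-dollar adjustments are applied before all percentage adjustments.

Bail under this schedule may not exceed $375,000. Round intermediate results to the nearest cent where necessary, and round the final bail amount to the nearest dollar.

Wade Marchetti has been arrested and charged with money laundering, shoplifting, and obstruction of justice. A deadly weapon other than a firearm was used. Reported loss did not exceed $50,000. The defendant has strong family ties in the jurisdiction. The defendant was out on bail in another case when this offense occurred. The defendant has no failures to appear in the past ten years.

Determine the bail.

$155,400

Base amounts from the schedule: money laundering $58,250; shoplifting $1,000; obstruction of justice $20,600.
Stacking rule: sum of all bases. $58,250 + $1,000 + $20,600 = $79,850.
Offense committed while released on bail in another case (+$23,750 flat): $79,850 + $23,750 = $103,600.
Net percentage adjustment: −35% +100% −15% = +50%. $103,600 × 1.5 = $155,400.
$155,400 is within the $375,000 maximum.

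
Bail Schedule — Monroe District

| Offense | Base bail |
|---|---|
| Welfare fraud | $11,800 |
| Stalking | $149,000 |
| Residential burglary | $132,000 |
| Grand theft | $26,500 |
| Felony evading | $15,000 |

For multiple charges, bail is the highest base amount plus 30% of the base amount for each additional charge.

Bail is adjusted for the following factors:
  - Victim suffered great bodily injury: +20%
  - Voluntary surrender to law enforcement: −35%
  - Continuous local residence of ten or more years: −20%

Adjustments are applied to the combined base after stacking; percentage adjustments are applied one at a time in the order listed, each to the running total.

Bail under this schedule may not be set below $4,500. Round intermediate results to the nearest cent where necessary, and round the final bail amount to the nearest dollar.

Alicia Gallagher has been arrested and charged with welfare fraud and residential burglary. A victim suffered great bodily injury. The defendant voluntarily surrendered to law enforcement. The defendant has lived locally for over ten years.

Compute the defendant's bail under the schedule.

$84,577

Base amounts from the schedule: welfare fraud $11,800; residential burglary $132,000.
Stacking rule: highest base plus 30% of each additional charge. Highest is residential burglary at $132,000. Additional: $11,800 × 30% = $3,540. Combined base = $132,000 + $3,540 = $135,540.
Victim suffered great bodily injury (+20%): $135,540 × 1.2 = $162,648.
Voluntary surrender to law enforcement (−35%): $162,648 × 0.65 = $105,721.20.
Continuous local residence of ten or more years (−20%): $105,721.20 × 0.8 = $84,576.96.
$84,576.96 is at or above the $4,500 minimum.
Rounded to the nearest dollar: $84,577.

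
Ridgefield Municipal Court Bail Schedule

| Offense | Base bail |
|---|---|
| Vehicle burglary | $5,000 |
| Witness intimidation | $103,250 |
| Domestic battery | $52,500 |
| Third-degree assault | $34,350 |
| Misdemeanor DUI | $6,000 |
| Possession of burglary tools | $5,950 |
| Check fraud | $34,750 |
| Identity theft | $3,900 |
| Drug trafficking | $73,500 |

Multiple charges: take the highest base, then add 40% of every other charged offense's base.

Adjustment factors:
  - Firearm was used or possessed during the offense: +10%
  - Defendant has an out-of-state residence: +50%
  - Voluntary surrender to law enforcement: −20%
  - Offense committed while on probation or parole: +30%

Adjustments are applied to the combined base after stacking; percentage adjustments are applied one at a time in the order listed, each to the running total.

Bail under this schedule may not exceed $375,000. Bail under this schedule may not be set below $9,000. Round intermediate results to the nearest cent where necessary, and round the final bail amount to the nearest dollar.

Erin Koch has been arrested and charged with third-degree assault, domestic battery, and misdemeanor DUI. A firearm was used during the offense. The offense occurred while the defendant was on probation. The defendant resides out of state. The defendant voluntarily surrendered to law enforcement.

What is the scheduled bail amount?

$117,786

Base amounts from the schedule: third-degree assault $34,350; domestic battery $52,500; misdemeanor DUI $6,000.
Stacking rule: highest base plus 40% of each additional charge. Highest is domestic battery at $52,500. Additional: $34,350 × 40% = $13,740; $6,000 × 40% = $2,400. Combined base = $52,500 + $16,140 = $68,640.
Firearm was used or possessed during the offense (+10%): $68,640 × 1.1 = $75,504.
Defendant has an out-of-state residence (+50%): $75,504 × 1.5 = $113,256.
Voluntary surrender to law enforcement (−20%): $113,256 × 0.8 = $90,604.80.
Offense committed while on probation or parole (+30%): $90,604.80 × 1.3 = $117,786.24.
$117,786.24 is within the $375,000 maximum.
$117,786.24 is at or above the $9,000 minimum.
Rounded to the nearest dollar: $117,786.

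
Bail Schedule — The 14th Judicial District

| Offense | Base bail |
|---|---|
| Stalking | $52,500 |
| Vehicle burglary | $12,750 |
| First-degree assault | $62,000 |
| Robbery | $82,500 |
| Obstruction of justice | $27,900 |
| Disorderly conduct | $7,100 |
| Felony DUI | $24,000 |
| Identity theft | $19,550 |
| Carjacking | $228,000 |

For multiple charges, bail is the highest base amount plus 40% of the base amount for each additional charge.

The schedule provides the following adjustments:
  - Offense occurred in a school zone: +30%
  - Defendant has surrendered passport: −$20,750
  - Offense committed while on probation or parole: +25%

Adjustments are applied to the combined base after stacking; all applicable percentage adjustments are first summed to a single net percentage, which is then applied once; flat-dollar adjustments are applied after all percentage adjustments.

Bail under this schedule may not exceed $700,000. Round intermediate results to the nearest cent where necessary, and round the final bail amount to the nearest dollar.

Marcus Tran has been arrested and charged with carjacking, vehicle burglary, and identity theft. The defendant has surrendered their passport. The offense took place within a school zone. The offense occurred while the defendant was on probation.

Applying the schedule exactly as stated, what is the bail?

$352,676

Base amounts from the schedule: carjacking $228,000; vehicle burglary $12,750; identity theft $19,550.
Stacking rule: highest base plus 40% of each additional charge. Highest is carjacking at $228,000. Additional: $12,750 × 40% = $5,100; $19,550 × 40% = $7,820. Combined base = $228,000 + $12,920 = $240,920.
Net percentage adjustment: +30% +25% = +55%. $240,920 × 1.55 = $373,426.
Defendant has surrendered passport (−$20,750 flat): $373,426 − $20,750 = $352,676.
$352,676 is within the $700,000 maximum.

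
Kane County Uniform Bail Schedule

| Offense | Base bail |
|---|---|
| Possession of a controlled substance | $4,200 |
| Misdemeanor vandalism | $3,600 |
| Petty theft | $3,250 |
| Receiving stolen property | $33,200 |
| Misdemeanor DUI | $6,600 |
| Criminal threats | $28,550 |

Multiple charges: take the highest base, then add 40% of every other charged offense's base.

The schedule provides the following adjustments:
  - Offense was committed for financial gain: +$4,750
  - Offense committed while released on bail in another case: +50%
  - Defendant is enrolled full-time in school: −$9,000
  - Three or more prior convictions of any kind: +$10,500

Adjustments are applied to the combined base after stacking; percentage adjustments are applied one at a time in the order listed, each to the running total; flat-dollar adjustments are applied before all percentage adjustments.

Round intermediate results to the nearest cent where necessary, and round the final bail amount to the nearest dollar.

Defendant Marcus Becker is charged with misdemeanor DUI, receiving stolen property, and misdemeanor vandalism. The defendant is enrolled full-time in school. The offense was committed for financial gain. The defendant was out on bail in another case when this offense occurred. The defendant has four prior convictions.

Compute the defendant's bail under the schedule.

Base amounts from the schedule: misdemeanor DUI $6,600; receiving stolen property $33,200; misdemeanor vandalism $3,600.
Stacking rule: highest base plus 40% of each additional charge. Highest is receiving stolen property at $33,200. Additional: $6,600 × 40% = $2,640; $3,600 × 40% = $1,440. Combined base = $33,200 + $4,080 = $37,280.
Offense was committed for financial gain (+$4,750 flat): $37,280 + $4,750 = $42,030.
Defendant is enrolled full-time in school (−$9,000 flat): $42,030 − $9,000 = $33,030.
Three or more prior convictions of any kind (+$10,500 flat): $33,030 + $10,500 = $43,530.
Offense committed while released on bail in another case (+50%): $43,530 × 1.5 = $65,295.

$65,295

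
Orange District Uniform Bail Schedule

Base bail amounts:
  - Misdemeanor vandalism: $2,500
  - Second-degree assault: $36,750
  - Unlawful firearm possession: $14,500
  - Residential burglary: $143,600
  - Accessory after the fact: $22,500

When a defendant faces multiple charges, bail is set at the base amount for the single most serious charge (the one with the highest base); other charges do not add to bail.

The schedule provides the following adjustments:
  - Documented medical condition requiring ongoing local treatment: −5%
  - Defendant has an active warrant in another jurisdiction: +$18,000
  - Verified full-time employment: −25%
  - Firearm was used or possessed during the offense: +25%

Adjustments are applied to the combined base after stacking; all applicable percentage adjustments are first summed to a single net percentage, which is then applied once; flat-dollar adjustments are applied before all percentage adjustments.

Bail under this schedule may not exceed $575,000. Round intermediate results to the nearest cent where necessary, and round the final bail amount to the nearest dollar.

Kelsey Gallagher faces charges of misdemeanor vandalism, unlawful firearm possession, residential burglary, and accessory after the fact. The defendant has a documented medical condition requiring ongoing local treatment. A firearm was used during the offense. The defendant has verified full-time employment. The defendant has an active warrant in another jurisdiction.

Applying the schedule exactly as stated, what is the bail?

Base amounts from the schedule: misdemeanor vandalism $2,500; unlawful firearm possession $14,500; residential burglary $143,600; accessory after the fact $22,500.
Stacking rule: use the highest base only. Highest is residential burglary at $143,600. Combined base = $143,600.
Defendant has an active warrant in another jurisdiction (+$18,000 flat): $143,600 + $18,000 = $161,600.
Net percentage adjustment: −5% −25% +25% = −5%. $161,600 × 0.95 = $153,520.
$153,520 is within the $575,000 maximum.

$153,520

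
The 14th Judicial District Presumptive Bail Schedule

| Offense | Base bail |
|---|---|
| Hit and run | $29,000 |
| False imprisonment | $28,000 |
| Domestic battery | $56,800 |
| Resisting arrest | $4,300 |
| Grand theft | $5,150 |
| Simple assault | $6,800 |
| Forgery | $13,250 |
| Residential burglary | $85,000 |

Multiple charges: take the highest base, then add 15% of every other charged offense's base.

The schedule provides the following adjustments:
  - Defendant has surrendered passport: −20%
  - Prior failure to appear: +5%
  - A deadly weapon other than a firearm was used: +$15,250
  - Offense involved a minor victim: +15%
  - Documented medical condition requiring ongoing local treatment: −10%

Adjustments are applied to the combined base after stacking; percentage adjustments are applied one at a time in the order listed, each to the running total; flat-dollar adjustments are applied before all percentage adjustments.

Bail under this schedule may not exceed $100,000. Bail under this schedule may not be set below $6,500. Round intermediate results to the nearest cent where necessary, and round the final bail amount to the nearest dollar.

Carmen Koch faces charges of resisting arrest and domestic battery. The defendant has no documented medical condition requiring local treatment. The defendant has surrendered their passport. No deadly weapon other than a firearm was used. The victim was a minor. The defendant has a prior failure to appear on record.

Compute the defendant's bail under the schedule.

Base amounts from the schedule: resisting arrest $4,300; domestic battery $56,800.
Stacking rule: highest base plus 15% of each additional charge. Highest is domestic battery at $56,800. Additional: $4,300 × 15% = $645. Combined base = $56,800 + $645 = $57,445.
Defendant has surrendered passport (−20%): $57,445 × 0.8 = $45,956.
Prior failure to appear (+5%): $45,956 × 1.05 = $48,253.80.
Offense involved a minor victim (+15%): $48,253.80 × 1.15 = $55,491.87.
$55,491.87 is within the $100,000 maximum.
$55,491.87 is at or above the $6,500 minimum.
Rounded to the nearest dollar: $55,492.

$55,492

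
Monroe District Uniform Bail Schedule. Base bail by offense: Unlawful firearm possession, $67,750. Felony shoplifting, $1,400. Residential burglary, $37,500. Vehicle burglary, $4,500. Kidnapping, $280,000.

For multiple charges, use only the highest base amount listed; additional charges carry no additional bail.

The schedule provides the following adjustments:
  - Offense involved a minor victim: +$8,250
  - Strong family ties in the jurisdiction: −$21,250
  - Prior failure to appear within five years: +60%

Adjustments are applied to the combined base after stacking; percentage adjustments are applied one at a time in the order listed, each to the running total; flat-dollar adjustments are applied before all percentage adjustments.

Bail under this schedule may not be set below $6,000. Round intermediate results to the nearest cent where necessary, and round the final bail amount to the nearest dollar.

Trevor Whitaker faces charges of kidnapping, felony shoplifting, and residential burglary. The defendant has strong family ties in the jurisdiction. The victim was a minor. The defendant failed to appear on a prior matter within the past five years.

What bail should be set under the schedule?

$427,200

Base amounts from the schedule: kidnapping $280,000; felony shoplifting $1,400; residential burglary $37,500.
Stacking rule: use the highest base only. Highest is kidnapping at $280,000. Combined base = $280,000.
Offense involved a minor victim (+$8,250 flat): $280,000 + $8,250 = $288,250.
Strong family ties in the jurisdiction (−$21,250 flat): $288,250 − $21,250 = $267,000.
Prior failure to appear within five years (+60%): $267,000 × 1.6 = $427,200.
$427,200 is at or above the $6,000 minimum.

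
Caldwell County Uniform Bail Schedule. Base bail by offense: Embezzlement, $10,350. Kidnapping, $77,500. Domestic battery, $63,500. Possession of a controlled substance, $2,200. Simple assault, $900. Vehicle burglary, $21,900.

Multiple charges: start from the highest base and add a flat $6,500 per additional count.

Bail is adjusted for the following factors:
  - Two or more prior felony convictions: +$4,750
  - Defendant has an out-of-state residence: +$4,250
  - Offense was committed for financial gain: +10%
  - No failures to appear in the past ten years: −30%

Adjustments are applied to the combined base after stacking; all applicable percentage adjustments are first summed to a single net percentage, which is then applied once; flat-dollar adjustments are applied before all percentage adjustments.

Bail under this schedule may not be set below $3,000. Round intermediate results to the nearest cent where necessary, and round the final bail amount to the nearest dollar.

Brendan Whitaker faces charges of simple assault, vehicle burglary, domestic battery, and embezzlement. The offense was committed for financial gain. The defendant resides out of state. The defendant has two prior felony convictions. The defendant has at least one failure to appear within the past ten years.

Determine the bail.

Base amounts from the schedule: simple assault $900; vehicle burglary $21,900; domestic battery $63,500; embezzlement $10,350.
Stacking rule: highest base plus $6,500 per additional charge. Highest is domestic battery at $63,500; 3 additional charges → +$19,500. Combined base = $83,000.
Two or more prior felony convictions (+$4,750 flat): $83,000 + $4,750 = $87,750.
Defendant has an out-of-state residence (+$4,250 flat): $87,750 + $4,250 = $92,000.
Offense was committed for financial gain (+10%): $92,000 × 1.1 = $101,200.
$101,200 is at or above the $3,000 minimum.

$101,200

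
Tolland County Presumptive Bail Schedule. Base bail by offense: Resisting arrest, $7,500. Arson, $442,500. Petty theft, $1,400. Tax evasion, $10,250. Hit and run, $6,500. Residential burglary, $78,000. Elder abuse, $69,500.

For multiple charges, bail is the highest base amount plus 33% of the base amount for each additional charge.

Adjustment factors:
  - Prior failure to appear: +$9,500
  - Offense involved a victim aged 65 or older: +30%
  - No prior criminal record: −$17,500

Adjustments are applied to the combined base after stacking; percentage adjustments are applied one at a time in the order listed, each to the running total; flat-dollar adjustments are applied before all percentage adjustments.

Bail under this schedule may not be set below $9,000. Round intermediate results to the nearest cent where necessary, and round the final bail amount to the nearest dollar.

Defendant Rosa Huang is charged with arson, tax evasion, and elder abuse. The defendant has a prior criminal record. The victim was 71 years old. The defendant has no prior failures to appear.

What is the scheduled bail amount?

$609,463

Base amounts from the schedule: arson $442,500; tax evasion $10,250; elder abuse $69,500.
Stacking rule: highest base plus 33% of each additional charge. Highest is arson at $442,500. Additional: $10,250 × 33% = $3,382.50; $69,500 × 33% = $22,935. Combined base = $442,500 + $26,317.50 = $468,817.50.
Offense involved a victim aged 65 or older (+30%): $468,817.50 × 1.3 = $609,462.75.
$609,462.75 is at or above the $9,000 minimum.
Rounded to the nearest dollar: $609,463.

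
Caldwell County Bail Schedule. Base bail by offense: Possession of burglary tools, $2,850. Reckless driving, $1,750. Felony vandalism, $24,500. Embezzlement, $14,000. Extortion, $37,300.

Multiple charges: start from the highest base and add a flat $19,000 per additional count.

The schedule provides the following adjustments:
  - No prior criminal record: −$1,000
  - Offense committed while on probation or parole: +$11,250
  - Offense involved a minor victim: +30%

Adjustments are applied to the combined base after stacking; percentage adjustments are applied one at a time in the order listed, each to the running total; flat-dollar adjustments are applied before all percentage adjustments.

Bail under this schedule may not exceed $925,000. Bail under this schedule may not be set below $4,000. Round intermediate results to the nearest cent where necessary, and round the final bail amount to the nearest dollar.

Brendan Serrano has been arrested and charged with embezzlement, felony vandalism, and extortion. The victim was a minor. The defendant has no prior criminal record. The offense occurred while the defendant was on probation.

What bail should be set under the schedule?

$111,215

Base amounts from the schedule: embezzlement $14,000; felony vandalism $24,500; extortion $37,300.
Stacking rule: highest base plus $19,000 per additional charge. Highest is extortion at $37,300; 2 additional charges → +$38,000. Combined base = $75,300.
No prior criminal record (−$1,000 flat): $75,300 − $1,000 = $74,300.
Offense committed while on probation or parole (+$11,250 flat): $74,300 + $11,250 = $85,550.
Offense involved a minor victim (+30%): $85,550 × 1.3 = $111,215.
$111,215 is within the $925,000 maximum.
$111,215 is at or above the $4,000 minimum.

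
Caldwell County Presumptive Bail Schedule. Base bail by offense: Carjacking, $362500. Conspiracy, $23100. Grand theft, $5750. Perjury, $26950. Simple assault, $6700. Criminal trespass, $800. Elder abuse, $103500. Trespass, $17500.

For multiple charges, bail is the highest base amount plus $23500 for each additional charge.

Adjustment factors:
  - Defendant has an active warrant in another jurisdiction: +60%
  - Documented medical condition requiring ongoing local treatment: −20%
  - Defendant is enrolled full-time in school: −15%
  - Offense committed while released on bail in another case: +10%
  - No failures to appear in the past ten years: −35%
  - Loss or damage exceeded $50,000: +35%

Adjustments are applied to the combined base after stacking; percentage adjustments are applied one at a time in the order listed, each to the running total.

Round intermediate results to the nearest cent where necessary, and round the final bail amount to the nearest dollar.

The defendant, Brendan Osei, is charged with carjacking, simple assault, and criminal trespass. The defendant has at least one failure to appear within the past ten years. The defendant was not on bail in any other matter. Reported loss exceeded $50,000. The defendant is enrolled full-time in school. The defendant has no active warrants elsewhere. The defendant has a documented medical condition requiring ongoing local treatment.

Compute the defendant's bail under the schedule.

$375921

Base amounts from the schedule: carjacking $362500; simple assault $6700; criminal trespass $800.
Stacking rule: highest base plus $23500 per additional charge. Highest is carjacking at $362500; 2 additional charges → +$47000. Combined base = $409500.
Documented medical condition requiring ongoing local treatment (−20%): $409500 × 0.8 = $327600.
Defendant is enrolled full-time in school (−15%): $327600 × 0.85 = $278460.
Loss or damage exceeded $50,000 (+35%): $278460 × 1.35 = $375921.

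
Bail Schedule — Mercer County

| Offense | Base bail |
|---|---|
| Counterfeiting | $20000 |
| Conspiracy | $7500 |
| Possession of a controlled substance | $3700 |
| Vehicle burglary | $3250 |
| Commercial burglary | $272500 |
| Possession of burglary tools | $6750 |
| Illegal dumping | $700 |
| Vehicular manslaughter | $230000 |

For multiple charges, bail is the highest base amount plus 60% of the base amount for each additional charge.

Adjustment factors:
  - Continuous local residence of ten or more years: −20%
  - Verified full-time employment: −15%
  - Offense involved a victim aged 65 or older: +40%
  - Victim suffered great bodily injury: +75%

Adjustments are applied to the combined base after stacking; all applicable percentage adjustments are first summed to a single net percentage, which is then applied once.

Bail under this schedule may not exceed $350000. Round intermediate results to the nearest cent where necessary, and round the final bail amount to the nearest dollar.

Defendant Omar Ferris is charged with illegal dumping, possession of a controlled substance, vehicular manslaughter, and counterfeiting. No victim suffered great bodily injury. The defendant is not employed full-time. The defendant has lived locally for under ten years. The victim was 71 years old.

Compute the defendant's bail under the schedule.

$342496

Base amounts from the schedule: illegal dumping $700; possession of a controlled substance $3700; vehicular manslaughter $230000; counterfeiting $20000.
Stacking rule: highest base plus 60% of each additional charge. Highest is vehicular manslaughter at $230000. Additional: $700 × 60% = $420; $3700 × 60% = $2220; $20000 × 60% = $12000. Combined base = $230000 + $14640 = $244640.
Offense involved a victim aged 65 or older (+40%): $244640 × 1.4 = $342496.
$342496 is within the $350000 maximum.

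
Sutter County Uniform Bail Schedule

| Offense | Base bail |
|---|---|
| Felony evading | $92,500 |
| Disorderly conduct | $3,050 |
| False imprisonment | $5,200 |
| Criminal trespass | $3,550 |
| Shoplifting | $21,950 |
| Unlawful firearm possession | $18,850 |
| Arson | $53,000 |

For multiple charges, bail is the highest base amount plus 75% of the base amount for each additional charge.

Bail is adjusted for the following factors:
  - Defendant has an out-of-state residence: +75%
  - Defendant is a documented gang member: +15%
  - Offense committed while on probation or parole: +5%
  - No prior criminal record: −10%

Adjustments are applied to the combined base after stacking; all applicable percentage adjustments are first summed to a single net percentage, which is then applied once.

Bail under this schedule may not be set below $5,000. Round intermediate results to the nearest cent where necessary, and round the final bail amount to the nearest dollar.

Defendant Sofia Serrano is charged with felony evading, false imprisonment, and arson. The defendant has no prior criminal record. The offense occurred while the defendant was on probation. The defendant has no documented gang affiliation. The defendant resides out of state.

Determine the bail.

Base amounts from the schedule: felony evading $92,500; false imprisonment $5,200; arson $53,000.
Stacking rule: highest base plus 75% of each additional charge. Highest is felony evading at $92,500. Additional: $5,200 × 75% = $3,900; $53,000 × 75% = $39,750. Combined base = $92,500 + $43,650 = $136,150.
Net percentage adjustment: +75% +5% −10% = +70%. $136,150 × 1.7 = $231,455.
$231,455 is at or above the $5,000 minimum.

$231,455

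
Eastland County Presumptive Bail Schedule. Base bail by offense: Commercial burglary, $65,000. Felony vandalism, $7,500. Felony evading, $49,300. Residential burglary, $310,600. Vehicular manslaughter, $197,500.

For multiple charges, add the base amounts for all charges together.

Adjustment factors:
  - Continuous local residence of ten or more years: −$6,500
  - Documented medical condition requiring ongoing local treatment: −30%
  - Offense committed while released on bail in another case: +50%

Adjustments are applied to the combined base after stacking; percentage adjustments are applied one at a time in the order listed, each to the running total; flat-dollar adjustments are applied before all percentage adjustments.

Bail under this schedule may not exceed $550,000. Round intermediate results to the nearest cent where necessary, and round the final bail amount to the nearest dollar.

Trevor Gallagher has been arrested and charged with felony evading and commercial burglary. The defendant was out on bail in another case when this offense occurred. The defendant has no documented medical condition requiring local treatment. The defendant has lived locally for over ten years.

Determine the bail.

$161,700

Base amounts from the schedule: felony evading $49,300; commercial burglary $65,000.
Stacking rule: sum of all bases. $49,300 + $65,000 = $114,300.
Continuous local residence of ten or more years (−$6,500 flat): $114,300 − $6,500 = $107,800.
Offense committed while released on bail in another case (+50%): $107,800 × 1.5 = $161,700.
$161,700 is within the $550,000 maximum.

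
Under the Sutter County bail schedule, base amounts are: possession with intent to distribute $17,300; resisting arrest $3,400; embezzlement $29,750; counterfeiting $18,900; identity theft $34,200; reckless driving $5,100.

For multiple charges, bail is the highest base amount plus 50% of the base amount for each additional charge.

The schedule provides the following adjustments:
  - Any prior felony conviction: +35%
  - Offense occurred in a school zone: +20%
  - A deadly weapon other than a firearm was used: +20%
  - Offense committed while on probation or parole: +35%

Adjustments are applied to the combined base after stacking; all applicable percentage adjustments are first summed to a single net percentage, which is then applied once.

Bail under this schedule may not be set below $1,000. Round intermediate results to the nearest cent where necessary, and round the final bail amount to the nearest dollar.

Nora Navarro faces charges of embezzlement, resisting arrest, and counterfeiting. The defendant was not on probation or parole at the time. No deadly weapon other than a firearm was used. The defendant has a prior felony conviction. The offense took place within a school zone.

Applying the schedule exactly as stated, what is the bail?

$63,395

Base amounts from the schedule: embezzlement $29,750; resisting arrest $3,400; counterfeiting $18,900.
Stacking rule: highest base plus 50% of each additional charge. Highest is embezzlement at $29,750. Additional: $3,400 × 50% = $1,700; $18,900 × 50% = $9,450. Combined base = $29,750 + $11,150 = $40,900.
Net percentage adjustment: +35% +20% = +55%. $40,900 × 1.55 = $63,395.
$63,395 is at or above the $1,000 minimum.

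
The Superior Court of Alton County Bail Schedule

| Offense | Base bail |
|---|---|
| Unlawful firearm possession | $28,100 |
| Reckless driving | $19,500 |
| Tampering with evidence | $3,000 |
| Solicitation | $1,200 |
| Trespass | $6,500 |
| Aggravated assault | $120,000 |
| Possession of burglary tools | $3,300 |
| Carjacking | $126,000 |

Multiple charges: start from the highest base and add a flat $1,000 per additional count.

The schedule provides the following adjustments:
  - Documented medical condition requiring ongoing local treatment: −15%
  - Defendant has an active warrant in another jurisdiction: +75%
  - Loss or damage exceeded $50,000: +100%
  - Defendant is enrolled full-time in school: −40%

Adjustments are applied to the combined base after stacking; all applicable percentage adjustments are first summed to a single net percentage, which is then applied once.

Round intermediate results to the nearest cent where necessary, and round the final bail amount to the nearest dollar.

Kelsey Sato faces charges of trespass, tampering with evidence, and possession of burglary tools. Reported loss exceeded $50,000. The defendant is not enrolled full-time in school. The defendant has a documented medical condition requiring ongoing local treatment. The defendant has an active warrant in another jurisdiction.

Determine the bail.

$22,100

Base amounts from the schedule: trespass $6,500; tampering with evidence $3,000; possession of burglary tools $3,300.
Stacking rule: highest base plus $1,000 per additional charge. Highest is trespass at $6,500; 2 additional charges → +$2,000. Combined base = $8,500.
Net percentage adjustment: −15% +75% +100% = +160%. $8,500 × 2.6 = $22,100.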